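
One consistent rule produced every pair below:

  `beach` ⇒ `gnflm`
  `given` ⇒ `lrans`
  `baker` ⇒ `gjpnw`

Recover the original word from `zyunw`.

upper

Shifts by position in beach: pos 0: b→g (+5), pos 1: e→n (+9), pos 2: a→f (+5), pos 3: c→l (+9) — repeating every 2. It's a Vigenère-style cipher with numeric key [5,9]: position i shifts by key[i mod 2].
Reversing it on zyunw: z−5=u, y−9=p, u−5=p, n−9=e, w−5=r.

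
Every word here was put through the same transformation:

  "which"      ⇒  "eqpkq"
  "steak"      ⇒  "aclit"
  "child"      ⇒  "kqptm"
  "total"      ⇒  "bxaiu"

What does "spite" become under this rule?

aypbn

Shifts by position in which: pos 0: w→e (+8), pos 1: h→q (+9), pos 2: i→p (+7), pos 3: c→k (+8), pos 4: h→q (+9) — repeating every 3. The shifts repeat in a cycle of length 3: positions 0,1,… shift by +8, +9, +7, then the pattern repeats.
Applying it to spite: s+8=a, p+9=y, i+7=p, t+8=b, e+9=n.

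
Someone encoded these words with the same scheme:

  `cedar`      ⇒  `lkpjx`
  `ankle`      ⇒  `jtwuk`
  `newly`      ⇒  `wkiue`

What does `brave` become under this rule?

kxmek

The shifts repeat in a cycle of length 3: positions 0,1,… shift by +9, +6, +12, then the pattern repeats.
On brave: b+9=k, r+6=x, a+12=m, v+9=e, e+6=k.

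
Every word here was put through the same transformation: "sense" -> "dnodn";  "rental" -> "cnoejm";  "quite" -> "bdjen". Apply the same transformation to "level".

wnwpu

Shifts by position in sense: pos 0: s→d (+11), pos 1: e→n (+9), pos 2: n→o (+1), pos 3: s→d (+11), pos 4: e→n (+9) — repeating every 3. A repeating key of period 3 is used — shifts +11, +9, +1 over and over.
On level: l+11=w, e+9=n, v+1=w, e+11=p, l+9=u.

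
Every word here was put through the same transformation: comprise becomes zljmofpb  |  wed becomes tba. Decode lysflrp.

Compare letters: c→z is +23, o→l is +23, m→j is +23 — a constant shift. Each letter is shifted forward by 23 in the alphabet (a Caesar shift of +23).
Undoing it on lysflrp: l−23=o, y−23=b, s−23=v, f−23=i, l−23=o, r−23=u, p−23=s.

obvious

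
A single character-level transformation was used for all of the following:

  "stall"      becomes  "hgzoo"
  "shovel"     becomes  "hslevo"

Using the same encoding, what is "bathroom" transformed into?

yzgsilln

Each pair mirrors across the alphabet (s↔h, t↔g, a↔z): positions sum to 25. Each letter is replaced by its mirror in the alphabet: a↔z, b↔y, c↔x, and so on (the Atbash cipher).
Applying it to bathroom: b↔y, a↔z, t↔g, h↔s, r↔i, o↔l, o↔l, m↔n.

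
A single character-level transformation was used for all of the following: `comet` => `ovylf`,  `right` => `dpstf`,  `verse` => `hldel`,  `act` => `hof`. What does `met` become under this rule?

Vowels shift forward by 7 and consonants shift forward by 12.
For met: m(cons)+12=y, e(vowel)+7=l, t(cons)+12=f.

ylf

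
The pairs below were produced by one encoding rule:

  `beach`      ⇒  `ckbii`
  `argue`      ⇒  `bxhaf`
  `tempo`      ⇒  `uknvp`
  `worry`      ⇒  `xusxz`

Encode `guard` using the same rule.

The shifts repeat in a cycle of length 2: positions 0,1,… shift by +1, +6, then the pattern repeats.
Applying it to guard: g+1=h, u+6=a, a+1=b, r+6=x, d+1=e.

habxe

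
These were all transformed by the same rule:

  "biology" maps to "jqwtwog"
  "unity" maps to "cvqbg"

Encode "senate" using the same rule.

amvibm

This is a Caesar cipher with shift 8.
Applying it to senate: s+8=a, e+8=m, n+8=v, a+8=i, t+8=b, e+8=m.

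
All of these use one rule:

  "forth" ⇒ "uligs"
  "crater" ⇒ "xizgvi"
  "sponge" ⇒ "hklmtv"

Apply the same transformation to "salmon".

This is the alphabet-reversal cipher (Atbash): a becomes z, b becomes y, etc.
On salmon: s↔h, a↔z, l↔o, m↔n, o↔l, n↔m.

hzonlm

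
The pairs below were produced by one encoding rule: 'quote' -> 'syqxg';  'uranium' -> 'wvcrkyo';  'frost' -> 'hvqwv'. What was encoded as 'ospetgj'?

monarch

Shifts by position in quote: pos 0: q→s (+2), pos 1: u→y (+4), pos 2: o→q (+2), pos 3: t→x (+4) — repeating every 2. The shifts repeat in a cycle of length 2: positions 0,1,… shift by +2, +4, then the pattern repeats.
Undoing it on ospetgj: o−2=m, s−4=o, p−2=n, e−4=a, t−2=r, g−4=c, j−2=h.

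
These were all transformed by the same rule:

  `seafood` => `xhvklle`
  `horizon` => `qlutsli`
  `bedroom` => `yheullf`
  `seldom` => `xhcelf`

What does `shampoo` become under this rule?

xqvfoll

s(18)→x(23) and e(4)→h(7) fit y≡3x+21 (mod 26); the inverse of 3 mod 26 is 9. Each letter's alphabet position (a=0..z=25) is mapped through 3·x+21 mod 26 — an affine cipher.
For shampoo: s(18)→3·18+21≡23=x; h(7)→3·7+21≡16=q; a(0)→3·0+21≡21=v; m(12)→3·12+21≡5=f; p(15)→3·15+21≡14=o; o(14)→3·14+21≡11=l; o(14)→3·14+21≡11=l (all mod 26).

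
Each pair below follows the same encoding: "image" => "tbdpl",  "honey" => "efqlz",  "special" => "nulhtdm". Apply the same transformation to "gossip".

Each letter's alphabet position (a=0..z=25) is mapped through 15·x+3 mod 26 — an affine cipher.
For gossip: g(6)→15·6+3≡15=p; o(14)→15·14+3≡5=f; s(18)→15·18+3≡13=n; s(18)→15·18+3≡13=n; i(8)→15·8+3≡19=t; p(15)→15·15+3≡20=u (all mod 26).

pfnntu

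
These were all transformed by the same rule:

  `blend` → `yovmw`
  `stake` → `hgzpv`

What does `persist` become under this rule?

kvihrhg

This is the alphabet-reversal cipher (Atbash): a becomes z, b becomes y, etc.
For persist: p↔k, e↔v, r↔i, s↔h, i↔r, s↔h, t↔g.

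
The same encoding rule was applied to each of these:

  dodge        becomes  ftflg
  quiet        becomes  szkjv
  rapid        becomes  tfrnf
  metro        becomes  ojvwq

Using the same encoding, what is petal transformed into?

Shifts by position in dodge: pos 0: d→f (+2), pos 1: o→t (+5), pos 2: d→f (+2), pos 3: g→l (+5) — repeating every 2. It's a Vigenère-style cipher with numeric key [2,5]: position i shifts by key[i mod 2].
For petal: p+2=r, e+5=j, t+2=v, a+5=f, l+2=n.

rjvfn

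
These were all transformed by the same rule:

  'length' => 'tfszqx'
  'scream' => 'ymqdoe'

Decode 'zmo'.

The output letters match the input read backwards, each shifted +12: length reversed is htgnel. Read the word backwards and shift each letter +12.
Decoding zmo: shift back: z−12=n, m−12=a, o−12=c → nac; then reverse → can.

can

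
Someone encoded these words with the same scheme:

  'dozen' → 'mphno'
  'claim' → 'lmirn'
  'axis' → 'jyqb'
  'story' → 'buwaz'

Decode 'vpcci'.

The shifts repeat in a cycle of length 3: positions 0,1,… shift by +9, +1, +8, then the pattern repeats.
Decoding vpcci: v−9=m, p−1=o, c−8=u, c−9=t, i−1=h.

mouth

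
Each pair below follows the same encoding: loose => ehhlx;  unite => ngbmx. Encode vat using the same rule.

otm

Each letter is shifted forward by 19 in the alphabet (a Caesar shift of +19).
On vat: v+19=o, a+19=t, t+19=m.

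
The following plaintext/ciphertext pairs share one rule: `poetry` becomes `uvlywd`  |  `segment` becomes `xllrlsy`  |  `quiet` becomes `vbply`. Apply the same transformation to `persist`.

ulwxpxy

The shift depends on letter class: consonant p→u is +5, but vowel o→v is +7. Two shifts are in play — +7 for a/e/i/o/u, +5 for every other letter.
For persist: p(cons)+5=u, e(vowel)+7=l, r(cons)+5=w, s(cons)+5=x, i(vowel)+7=p, s(cons)+5=x, t(cons)+5=y.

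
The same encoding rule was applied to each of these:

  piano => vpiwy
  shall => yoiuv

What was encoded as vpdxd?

In piano: p→v is +6, i→p is +7, a→i is +8, n→w is +9 — the shift increases by 1 each position. The shift increases by 1 at each position, starting from +6: 6, 7, 8, ….
Decoding vpdxd: v−6=p, p−7=i, d−8=v, x−9=o, d−10=t.

pivot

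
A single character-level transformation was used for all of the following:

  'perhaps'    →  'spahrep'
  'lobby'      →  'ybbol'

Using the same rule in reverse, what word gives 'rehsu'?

It's just the letters in reverse order.
Undoing it on rehsu: then reverse → usher.

usher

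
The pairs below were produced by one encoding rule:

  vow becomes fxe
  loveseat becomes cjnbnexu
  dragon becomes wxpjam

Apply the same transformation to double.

The output letters match the input read backwards, each shifted +9: vow reversed is wov. The word is reversed, then every letter is shifted forward by 9.
For double: reverse → elbuod; then shift: e+9=n, l+9=u, b+9=k, u+9=d, o+9=x, d+9=m.

nukdxm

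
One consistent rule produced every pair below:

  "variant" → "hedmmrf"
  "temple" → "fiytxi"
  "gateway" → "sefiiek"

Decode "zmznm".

ninja

The shifts repeat in a cycle of length 2: positions 0,1,… shift by +12, +4, then the pattern repeats.
Reversing it on zmznm: z−12=n, m−4=i, z−12=n, n−4=j, m−12=a.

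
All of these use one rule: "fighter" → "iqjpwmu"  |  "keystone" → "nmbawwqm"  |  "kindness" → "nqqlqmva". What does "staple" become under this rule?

Shifts by position in fighter: pos 0: f→i (+3), pos 1: i→q (+8), pos 2: g→j (+3), pos 3: h→p (+8) — repeating every 2. A repeating key of period 2 is used — shifts +3, +8 over and over.
Applying it to staple: s+3=v, t+8=b, a+3=d, p+8=x, l+3=o, e+8=m.

vbdxom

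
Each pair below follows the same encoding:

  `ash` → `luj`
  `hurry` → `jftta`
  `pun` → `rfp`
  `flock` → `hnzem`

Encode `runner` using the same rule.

tfpppt

The shift depends on letter class: consonant s→u is +2, but vowel a→l is +11. The rule splits by letter class: vowels +11, consonants +2.
Applying it to runner: r(cons)+2=t, u(vowel)+11=f, n(cons)+2=p, n(cons)+2=p, e(vowel)+11=p, r(cons)+2=t.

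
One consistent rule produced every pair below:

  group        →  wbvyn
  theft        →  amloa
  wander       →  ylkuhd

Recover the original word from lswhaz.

staple

The output letters match the input read backwards, each shifted +7: group reversed is puorg. Two steps: reverse the string, then apply a Caesar shift of +7.
Decoding lswhaz: shift back: l−7=e, s−7=l, w−7=p, h−7=a, a−7=t, z−7=s → elpats; then reverse → staple.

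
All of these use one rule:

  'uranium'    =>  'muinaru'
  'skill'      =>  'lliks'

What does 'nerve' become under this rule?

evren

The output letters match the input read backwards: uranium reversed is muinaru. The word is simply reversed.
On nerve: reverse → evren.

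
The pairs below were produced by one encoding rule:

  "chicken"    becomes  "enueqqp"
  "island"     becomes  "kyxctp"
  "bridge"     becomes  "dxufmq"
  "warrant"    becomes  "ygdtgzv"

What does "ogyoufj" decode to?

Shifts by position in chicken: pos 0: c→e (+2), pos 1: h→n (+6), pos 2: i→u (+12), pos 3: c→e (+2), pos 4: k→q (+6), pos 5: e→q (+12) — repeating every 3. It's a Vigenère-style cipher with numeric key [2,6,12]: position i shifts by key[i mod 3].
Reversing it on ogyoufj: o−2=m, g−6=a, y−12=m, o−2=m, u−6=o, f−12=t, j−2=h.

mammoth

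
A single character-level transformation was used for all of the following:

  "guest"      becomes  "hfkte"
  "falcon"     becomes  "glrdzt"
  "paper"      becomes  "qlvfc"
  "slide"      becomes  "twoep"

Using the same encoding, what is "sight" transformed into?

ttmie

Shifts by position in guest: pos 0: g→h (+1), pos 1: u→f (+11), pos 2: e→k (+6), pos 3: s→t (+1), pos 4: t→e (+11) — repeating every 3. It's a Vigenère-style cipher with numeric key [1,11,6]: position i shifts by key[i mod 3].
On sight: s+1=t, i+11=t, g+6=m, h+1=i, t+11=e.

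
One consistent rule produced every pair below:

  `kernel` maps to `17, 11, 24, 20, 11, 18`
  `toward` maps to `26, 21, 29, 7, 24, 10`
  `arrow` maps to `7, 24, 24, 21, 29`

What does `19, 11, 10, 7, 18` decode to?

medal

k is letter #11 and maps to 17: an offset of 6. Letters become their 1-based position plus 6 (so a→7, b→8, …).
Decoding 19, 11, 10, 7, 18: 19→(19−6)÷1=13=m, 11→(11−6)÷1=5=e, 10→(10−6)÷1=4=d, 7→(7−6)÷1=1=a, 18→(18−6)÷1=12=l.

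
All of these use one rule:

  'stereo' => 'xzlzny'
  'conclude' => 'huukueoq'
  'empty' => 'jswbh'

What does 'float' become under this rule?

krvic

In stereo: s→x is +5, t→z is +6, e→l is +7, r→z is +8 — the shift increases by 1 each position. Letter i (0-indexed) is shifted by i+5, so successive shifts are 5, 6, 7, ….
Applying it to float: f+5=k, l+6=r, o+7=v, a+8=i, t+9=c.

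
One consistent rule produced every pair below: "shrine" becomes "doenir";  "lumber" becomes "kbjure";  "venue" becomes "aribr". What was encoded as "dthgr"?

scope

Treating letters as 0–25, the rule is x ↦ 25x + 21 (mod 26).
Decoding dthgr: d(3)→25·(3−21)≡18=s; t(19)→25·(19−21)≡2=c; h(7)→25·(7−21)≡14=o; g(6)→25·(6−21)≡15=p; r(17)→25·(17−21)≡4=e (all mod 26).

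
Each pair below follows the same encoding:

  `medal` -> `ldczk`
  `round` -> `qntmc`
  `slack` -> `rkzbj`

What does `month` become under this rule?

It's a constant shift of +25 (ROT25).
Applying it to month: m+25=l, o+25=n, n+25=m, t+25=s, h+25=g.

lnmsg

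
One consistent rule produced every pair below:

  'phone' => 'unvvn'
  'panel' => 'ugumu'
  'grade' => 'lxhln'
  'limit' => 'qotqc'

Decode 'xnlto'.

shelf

In phone: p→u is +5, h→n is +6, o→v is +7, n→v is +8 — the shift increases by 1 each position. Each letter shifts forward by (position + 5), i.e. 5, 6, 7, … — the shift grows by one for each successive letter.
Decoding xnlto: x−5=s, n−6=h, l−7=e, t−8=l, o−9=f.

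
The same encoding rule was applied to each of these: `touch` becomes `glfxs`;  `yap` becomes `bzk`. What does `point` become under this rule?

Each letter is replaced by its mirror in the alphabet: a↔z, b↔y, c↔x, and so on (the Atbash cipher).
On point: p↔k, o↔l, i↔r, n↔m, t↔g.

klrmg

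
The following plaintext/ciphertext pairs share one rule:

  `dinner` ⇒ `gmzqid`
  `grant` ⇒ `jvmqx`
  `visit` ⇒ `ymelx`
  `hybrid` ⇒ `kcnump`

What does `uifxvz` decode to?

Shifts by position in dinner: pos 0: d→g (+3), pos 1: i→m (+4), pos 2: n→z (+12), pos 3: n→q (+3), pos 4: e→i (+4), pos 5: r→d (+12) — repeating every 3. The shifts repeat in a cycle of length 3: positions 0,1,… shift by +3, +4, +12, then the pattern repeats.
Reversing it on uifxvz: u−3=r, i−4=e, f−12=t, x−3=u, v−4=r, z−12=n.

return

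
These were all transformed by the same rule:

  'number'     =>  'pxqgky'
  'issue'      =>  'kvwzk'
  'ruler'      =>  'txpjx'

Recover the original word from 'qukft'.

Each letter shifts forward by (position + 2), i.e. 2, 3, 4, … — the shift grows by one for each successive letter.
Decoding qukft: q−2=o, u−3=r, k−4=g, f−5=a, t−6=n.

organ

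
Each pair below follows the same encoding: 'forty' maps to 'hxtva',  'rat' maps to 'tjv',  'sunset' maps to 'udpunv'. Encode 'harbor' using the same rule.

jjtdxt

Two shifts are in play — +9 for a/e/i/o/u, +2 for every other letter.
On harbor: h(cons)+2=j, a(vowel)+9=j, r(cons)+2=t, b(cons)+2=d, o(vowel)+9=x, r(cons)+2=t.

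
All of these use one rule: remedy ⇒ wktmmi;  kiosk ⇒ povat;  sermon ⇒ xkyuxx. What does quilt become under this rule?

In remedy: r→w is +5, e→k is +6, m→t is +7, e→m is +8 — the shift increases by 1 each position. Each letter shifts forward by (position + 5), i.e. 5, 6, 7, … — the shift grows by one for each successive letter.
For quilt: q+5=v, u+6=a, i+7=p, l+8=t, t+9=c.

vaptc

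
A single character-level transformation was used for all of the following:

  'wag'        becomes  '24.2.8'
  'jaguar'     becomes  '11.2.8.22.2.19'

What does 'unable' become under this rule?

22.15.2.3.13.6

w is letter #23 and maps to 24: an offset of 1. The number is (letter's place in the alphabet, a=1) + 1.
On unable: u=21→22, n=14→15, a=1→2, b=2→3, l=12→13, e=5→6.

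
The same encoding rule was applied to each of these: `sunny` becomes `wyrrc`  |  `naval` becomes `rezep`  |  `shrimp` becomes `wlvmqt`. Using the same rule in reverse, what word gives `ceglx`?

yacht

It's a constant shift of +4 (ROT4).
Reversing it on ceglx: c−4=y, e−4=a, g−4=c, l−4=h, x−4=t.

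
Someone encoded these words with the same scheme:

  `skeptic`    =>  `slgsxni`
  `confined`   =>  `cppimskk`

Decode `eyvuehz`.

extract

In skeptic: s→s is +0, k→l is +1, e→g is +2, p→s is +3 — the shift increases by 1 each position. The shift increases by 1 at each position, starting from +0: 0, 1, 2, ….
Undoing it on eyvuehz: e−0=e, y−1=x, v−2=t, u−3=r, e−4=a, h−5=c, z−6=t.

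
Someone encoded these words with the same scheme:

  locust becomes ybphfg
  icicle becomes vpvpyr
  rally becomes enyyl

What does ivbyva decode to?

violin

Each letter is shifted forward by 13 in the alphabet (a Caesar shift of +13).
Decoding ivbyva: i−13=v, v−13=i, b−13=o, y−13=l, v−13=i, a−13=n.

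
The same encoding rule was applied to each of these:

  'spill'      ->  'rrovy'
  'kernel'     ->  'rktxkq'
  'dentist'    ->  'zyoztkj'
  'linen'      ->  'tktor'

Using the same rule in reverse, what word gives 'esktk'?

enemy

The word is reversed, then every letter is shifted forward by 6.
Reversing it on esktk: shift back: e−6=y, s−6=m, k−6=e, t−6=n, k−6=e → ymene; then reverse → enemy.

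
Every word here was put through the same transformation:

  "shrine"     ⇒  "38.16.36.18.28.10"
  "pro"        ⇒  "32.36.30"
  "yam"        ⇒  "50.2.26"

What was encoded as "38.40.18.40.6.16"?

stitch

s(#19)→38 and h(#8)→16: differences scale by 2, so n = 2·pos + 0. Each letter becomes 2×(its alphabet position, a=1..z=26).
Reversing it on 38.40.18.40.6.16: 38→(38−0)÷2=19=s, 40→(40−0)÷2=20=t, 18→(18−0)÷2=9=i, 40→(40−0)÷2=20=t, 6→(6−0)÷2=3=c, 16→(16−0)÷2=8=h.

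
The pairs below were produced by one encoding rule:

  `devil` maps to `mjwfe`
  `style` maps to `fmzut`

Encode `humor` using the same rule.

spnvi

The output letters match the input read backwards, each shifted +1: devil reversed is lived. Read the word backwards and shift each letter +1.
Applying it to humor: reverse → romuh; then shift: r+1=s, o+1=p, m+1=n, u+1=v, h+1=i.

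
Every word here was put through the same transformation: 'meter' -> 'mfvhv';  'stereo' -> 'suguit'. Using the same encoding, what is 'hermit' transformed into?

hftpmy

In meter: m→m is +0, e→f is +1, t→v is +2, e→h is +3 — the shift increases by 1 each position. The shift increases by 1 at each position, starting from +0: 0, 1, 2, ….
Applying it to hermit: h+0=h, e+1=f, r+2=t, m+3=p, i+4=m, t+5=y.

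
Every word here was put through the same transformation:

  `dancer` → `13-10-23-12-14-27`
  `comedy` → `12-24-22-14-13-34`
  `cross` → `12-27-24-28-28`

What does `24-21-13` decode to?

old

d is letter #4 and maps to 13: an offset of 9. Each letter is replaced by its alphabet position (a=1..z=26) + 9.
Decoding 24-21-13: 24→(24−9)÷1=15=o, 21→(21−9)÷1=12=l, 13→(13−9)÷1=4=d.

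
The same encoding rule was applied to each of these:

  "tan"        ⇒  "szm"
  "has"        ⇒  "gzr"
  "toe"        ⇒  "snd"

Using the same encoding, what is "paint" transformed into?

Compare letters: t→s is +25, a→z is +25, n→m is +25 — a constant shift. This is a Caesar cipher with shift 25.
Applying it to paint: p+25=o, a+25=z, i+25=h, n+25=m, t+25=s.

ozhms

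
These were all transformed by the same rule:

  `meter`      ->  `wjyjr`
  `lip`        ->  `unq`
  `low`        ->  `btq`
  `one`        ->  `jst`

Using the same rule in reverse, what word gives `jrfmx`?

The output letters match the input read backwards, each shifted +5: meter reversed is retem. Read the word backwards and shift each letter +5.
Undoing it on jrfmx: shift back: j−5=e, r−5=m, f−5=a, m−5=h, x−5=s → emahs; then reverse → shame.

shame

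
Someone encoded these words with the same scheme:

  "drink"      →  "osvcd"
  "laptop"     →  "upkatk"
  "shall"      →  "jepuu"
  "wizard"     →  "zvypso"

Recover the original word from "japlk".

This is an affine cipher: with a=0,…,z=25, each position x becomes (17x+15) mod 26.
Decoding japlk: j(9)→23·(9−15)≡18=s; a(0)→23·(0−15)≡19=t; p(15)→23·(15−15)≡0=a; l(11)→23·(11−15)≡12=m; k(10)→23·(10−15)≡15=p (all mod 26).

stamp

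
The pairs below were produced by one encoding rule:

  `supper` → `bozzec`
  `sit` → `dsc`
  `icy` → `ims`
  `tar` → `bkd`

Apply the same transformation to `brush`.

rcebl

The word is reversed, then every letter is shifted forward by 10.
On brush: reverse → hsurb; then shift: h+10=r, s+10=c, u+10=e, r+10=b, b+10=l.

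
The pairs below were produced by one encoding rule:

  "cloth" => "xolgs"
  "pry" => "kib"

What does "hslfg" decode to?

shout

This is the alphabet-reversal cipher (Atbash): a becomes z, b becomes y, etc.
Decoding hslfg: h↔s, s↔h, l↔o, f↔u, g↔t.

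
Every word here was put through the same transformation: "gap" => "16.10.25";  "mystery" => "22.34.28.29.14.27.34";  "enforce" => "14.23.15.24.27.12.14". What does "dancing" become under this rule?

g is letter #7 and maps to 16: an offset of 9. Each letter is replaced by its alphabet position (a=1..z=26) + 9.
For dancing: d=4→13, a=1→10, n=14→23, c=3→12, i=9→18, n=14→23, g=7→16.

13.10.23.12.18.23.16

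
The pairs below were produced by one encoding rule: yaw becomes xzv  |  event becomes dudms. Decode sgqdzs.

Compare letters: y→x is +25, a→z is +25, w→v is +25 — a constant shift. Every letter moves 25 places later in the alphabet, wrapping around z→a.
Undoing it on sgqdzs: s−25=t, g−25=h, q−25=r, d−25=e, z−25=a, s−25=t.

threat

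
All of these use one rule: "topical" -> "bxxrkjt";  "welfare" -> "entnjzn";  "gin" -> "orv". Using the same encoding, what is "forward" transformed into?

The shift depends on letter class: consonant t→b is +8, but vowel o→x is +9. Two shifts are in play — +9 for a/e/i/o/u, +8 for every other letter.
On forward: f(cons)+8=n, o(vowel)+9=x, r(cons)+8=z, w(cons)+8=e, a(vowel)+9=j, r(cons)+8=z, d(cons)+8=l.

nxzejzl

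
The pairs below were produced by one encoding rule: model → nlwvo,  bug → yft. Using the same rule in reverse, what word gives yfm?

Each pair mirrors across the alphabet (m↔n, o↔l, d↔w): positions sum to 25. Letters are reflected about the middle of the alphabet (position → 25−position): Atbash.
Reversing it on yfm: y↔b, f↔u, m↔n.

bun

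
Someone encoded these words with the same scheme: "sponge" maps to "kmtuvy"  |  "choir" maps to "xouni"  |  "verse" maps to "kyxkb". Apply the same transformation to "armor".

xusxg

The output letters match the input read backwards, each shifted +6: sponge reversed is egnops. Read the word backwards and shift each letter +6.
For armor: reverse → romra; then shift: r+6=x, o+6=u, m+6=s, r+6=x, a+6=g.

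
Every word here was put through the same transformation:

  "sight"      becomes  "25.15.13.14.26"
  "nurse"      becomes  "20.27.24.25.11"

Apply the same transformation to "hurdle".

14.27.24.10.18.11

s is letter #19 and maps to 25: an offset of 6. Letters become their 1-based position plus 6 (so a→7, b→8, …).
For hurdle: h=8→14, u=21→27, r=18→24, d=4→10, l=12→18, e=5→11.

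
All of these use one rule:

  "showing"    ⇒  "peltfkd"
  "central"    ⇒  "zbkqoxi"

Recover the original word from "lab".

ode

Compare letters: s→p is +23, h→e is +23, o→l is +23 — a constant shift. It's a constant shift of +23 (ROT23).
Undoing it on lab: l−23=o, a−23=d, b−23=e.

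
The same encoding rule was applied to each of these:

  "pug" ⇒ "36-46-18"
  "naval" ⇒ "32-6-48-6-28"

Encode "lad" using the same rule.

p(#16)→36 and u(#21)→46: differences scale by 2, so n = 2·pos + 4. With a=1..z=26, the number is 2·pos + 4.
On lad: l=12→28, a=1→6, d=4→12.

28-6-12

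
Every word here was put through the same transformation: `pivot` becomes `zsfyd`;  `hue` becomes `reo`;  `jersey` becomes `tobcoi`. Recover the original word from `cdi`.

Compare letters: p→z is +10, i→s is +10, v→f is +10 — a constant shift. Each letter is shifted forward by 10 in the alphabet (a Caesar shift of +10).
Reversing it on cdi: c−10=s, d−10=t, i−10=y.

sty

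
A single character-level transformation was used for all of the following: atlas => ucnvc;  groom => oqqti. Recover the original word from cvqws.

The output letters match the input read backwards, each shifted +2: atlas reversed is salta. Two steps: reverse the string, then apply a Caesar shift of +2.
Undoing it on cvqws: shift back: c−2=a, v−2=t, q−2=o, w−2=u, s−2=q → atouq; then reverse → quota.

quota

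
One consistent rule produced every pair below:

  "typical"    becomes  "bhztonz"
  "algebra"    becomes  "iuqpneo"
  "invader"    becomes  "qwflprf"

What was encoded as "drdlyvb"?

vitamin

Letter i (0-indexed) is shifted by i+8, so successive shifts are 8, 9, 10, ….
Decoding drdlyvb: d−8=v, r−9=i, d−10=t, l−11=a, y−12=m, v−13=i, b−14=n.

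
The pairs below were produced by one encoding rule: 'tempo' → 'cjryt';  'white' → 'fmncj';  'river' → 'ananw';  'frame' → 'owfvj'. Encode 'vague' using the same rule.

Shifts by position in tempo: pos 0: t→c (+9), pos 1: e→j (+5), pos 2: m→r (+5), pos 3: p→y (+9), pos 4: o→t (+5) — repeating every 3. A repeating key of period 3 is used — shifts +9, +5, +5 over and over.
On vague: v+9=e, a+5=f, g+5=l, u+9=d, e+5=j.

efldj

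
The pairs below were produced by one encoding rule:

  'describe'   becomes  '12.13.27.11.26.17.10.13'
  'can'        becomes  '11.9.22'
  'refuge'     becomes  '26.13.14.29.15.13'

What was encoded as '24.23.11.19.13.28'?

pocket

Letters become their 1-based position plus 8 (so a→9, b→10, …).
Undoing it on 24.23.11.19.13.28: 24→(24−8)÷1=16=p, 23→(23−8)÷1=15=o, 11→(11−8)÷1=3=c, 19→(19−8)÷1=11=k, 13→(13−8)÷1=5=e, 28→(28−8)÷1=20=t.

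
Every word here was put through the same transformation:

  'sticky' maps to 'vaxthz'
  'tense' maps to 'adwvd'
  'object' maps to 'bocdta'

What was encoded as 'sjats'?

hatch

This is an affine cipher: with a=0,…,z=25, each position x becomes (5x+9) mod 26.
Decoding sjats: s(18)→21·(18−9)≡7=h; j(9)→21·(9−9)≡0=a; a(0)→21·(0−9)≡19=t; t(19)→21·(19−9)≡2=c; s(18)→21·(18−9)≡7=h (all mod 26).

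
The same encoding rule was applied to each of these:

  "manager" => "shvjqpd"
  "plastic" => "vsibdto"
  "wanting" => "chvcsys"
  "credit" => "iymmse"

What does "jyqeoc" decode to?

In manager: m→s is +6, a→h is +7, n→v is +8, a→j is +9 — the shift increases by 1 each position. Each letter shifts forward by (position + 6), i.e. 6, 7, 8, … — the shift grows by one for each successive letter.
Decoding jyqeoc: j−6=d, y−7=r, q−8=i, e−9=v, o−10=e, c−11=r.

driver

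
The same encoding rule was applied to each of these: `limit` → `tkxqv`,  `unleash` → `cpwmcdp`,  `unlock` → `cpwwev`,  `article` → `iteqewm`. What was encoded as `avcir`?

Shifts by position in limit: pos 0: l→t (+8), pos 1: i→k (+2), pos 2: m→x (+11), pos 3: i→q (+8), pos 4: t→v (+2) — repeating every 3. The shifts repeat in a cycle of length 3: positions 0,1,… shift by +8, +2, +11, then the pattern repeats.
Undoing it on avcir: a−8=s, v−2=t, c−11=r, i−8=a, r−2=p.

strap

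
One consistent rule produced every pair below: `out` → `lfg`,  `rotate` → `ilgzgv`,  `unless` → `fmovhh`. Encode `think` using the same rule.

Each letter is replaced by its mirror in the alphabet: a↔z, b↔y, c↔x, and so on (the Atbash cipher).
For think: t↔g, h↔s, i↔r, n↔m, k↔p.

gsrmp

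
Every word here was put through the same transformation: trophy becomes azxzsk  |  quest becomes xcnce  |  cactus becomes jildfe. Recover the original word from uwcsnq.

In trophy: t→a is +7, r→z is +8, o→x is +9, p→z is +10 — the shift increases by 1 each position. Letter i (0-indexed) is shifted by i+7, so successive shifts are 7, 8, 9, ….
Reversing it on uwcsnq: u−7=n, w−8=o, c−9=t, s−10=i, n−11=c, q−12=e.

notice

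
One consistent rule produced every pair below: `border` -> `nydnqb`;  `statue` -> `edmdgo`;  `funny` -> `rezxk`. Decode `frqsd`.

Shifts by position in border: pos 0: b→n (+12), pos 1: o→y (+10), pos 2: r→d (+12), pos 3: d→n (+10) — repeating every 2. A repeating key of period 2 is used — shifts +12, +10 over and over.
Reversing it on frqsd: f−12=t, r−10=h, q−12=e, s−10=i, d−12=r.

their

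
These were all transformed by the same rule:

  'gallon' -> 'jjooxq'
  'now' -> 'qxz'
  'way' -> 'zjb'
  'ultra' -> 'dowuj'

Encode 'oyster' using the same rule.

The shift depends on letter class: consonant g→j is +3, but vowel a→j is +9. The rule splits by letter class: vowels +9, consonants +3.
On oyster: o(vowel)+9=x, y(cons)+3=b, s(cons)+3=v, t(cons)+3=w, e(vowel)+9=n, r(cons)+3=u.

xbvwnu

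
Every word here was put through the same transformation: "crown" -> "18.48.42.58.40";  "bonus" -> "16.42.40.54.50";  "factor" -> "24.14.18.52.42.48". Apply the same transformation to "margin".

c(#3)→18 and r(#18)→48: differences scale by 2, so n = 2·pos + 12. The formula is n = 2×(alphabet index, a=1) + 12.
For margin: m=13→38, a=1→14, r=18→48, g=7→26, i=9→30, n=14→40.

38.14.48.26.30.40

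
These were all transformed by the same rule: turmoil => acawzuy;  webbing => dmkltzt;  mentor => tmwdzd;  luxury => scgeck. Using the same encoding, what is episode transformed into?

The shift increases by 1 at each position, starting from +7: 7, 8, 9, ….
For episode: e+7=l, p+8=x, i+9=r, s+10=c, o+11=z, d+12=p, e+13=r.

lxrczpr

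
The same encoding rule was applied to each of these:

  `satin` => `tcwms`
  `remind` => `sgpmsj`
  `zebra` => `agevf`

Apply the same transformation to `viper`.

wksiw

Each letter shifts forward by (position + 1), i.e. 1, 2, 3, … — the shift grows by one for each successive letter.
For viper: v+1=w, i+2=k, p+3=s, e+4=i, r+5=w.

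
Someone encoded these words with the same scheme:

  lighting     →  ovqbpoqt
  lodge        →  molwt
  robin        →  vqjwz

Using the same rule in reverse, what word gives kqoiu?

magic

Two steps: reverse the string, then apply a Caesar shift of +8.
Undoing it on kqoiu: shift back: k−8=c, q−8=i, o−8=g, i−8=a, u−8=m → cigam; then reverse → magic.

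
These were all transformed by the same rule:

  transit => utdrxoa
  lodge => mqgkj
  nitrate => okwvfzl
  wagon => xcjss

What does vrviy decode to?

upset

The shift increases by 1 at each position, starting from +1: 1, 2, 3, ….
Undoing it on vrviy: v−1=u, r−2=p, v−3=s, i−4=e, y−5=t.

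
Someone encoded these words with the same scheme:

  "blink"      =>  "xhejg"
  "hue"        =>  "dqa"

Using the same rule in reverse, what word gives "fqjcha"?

Compare letters: b→x is +22, l→h is +22, i→e is +22 — a constant shift. Every letter moves 22 places later in the alphabet, wrapping around z→a.
Undoing it on fqjcha: f−22=j, q−22=u, j−22=n, c−22=g, h−22=l, a−22=e.

jungle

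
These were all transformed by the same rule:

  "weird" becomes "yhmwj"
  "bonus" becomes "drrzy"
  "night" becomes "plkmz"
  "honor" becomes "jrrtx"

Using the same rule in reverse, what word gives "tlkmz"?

right

In weird: w→y is +2, e→h is +3, i→m is +4, r→w is +5 — the shift increases by 1 each position. Each letter shifts forward by (position + 2), i.e. 2, 3, 4, … — the shift grows by one for each successive letter.
Decoding tlkmz: t−2=r, l−3=i, k−4=g, m−5=h, z−6=t.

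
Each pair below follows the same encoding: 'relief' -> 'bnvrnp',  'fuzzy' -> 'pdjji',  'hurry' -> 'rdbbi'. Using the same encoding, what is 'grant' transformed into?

Vowels shift forward by 9 and consonants shift forward by 10.
On grant: g(cons)+10=q, r(cons)+10=b, a(vowel)+9=j, n(cons)+10=x, t(cons)+10=d.

qbjxd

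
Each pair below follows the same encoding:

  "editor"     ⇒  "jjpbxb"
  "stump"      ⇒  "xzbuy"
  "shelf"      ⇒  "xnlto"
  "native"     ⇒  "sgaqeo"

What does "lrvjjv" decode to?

In editor: e→j is +5, d→j is +6, i→p is +7, t→b is +8 — the shift increases by 1 each position. The shift increases by 1 at each position, starting from +5: 5, 6, 7, ….
Decoding lrvjjv: l−5=g, r−6=l, v−7=o, j−8=b, j−9=a, v−10=l.

global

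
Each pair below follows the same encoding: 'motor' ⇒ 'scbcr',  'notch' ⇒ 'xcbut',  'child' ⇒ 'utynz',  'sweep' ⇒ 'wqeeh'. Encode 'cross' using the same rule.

urcww

Each letter's alphabet position (a=0..z=25) is mapped through 5·x+10 mod 26 — an affine cipher.
For cross: c(2)→5·2+10≡20=u; r(17)→5·17+10≡17=r; o(14)→5·14+10≡2=c; s(18)→5·18+10≡22=w; s(18)→5·18+10≡22=w (all mod 26).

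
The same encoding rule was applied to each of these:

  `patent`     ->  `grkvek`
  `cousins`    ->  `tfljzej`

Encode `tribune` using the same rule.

Compare letters: p→g is +17, a→r is +17, t→k is +17 — a constant shift. Each letter is shifted forward by 17 in the alphabet (a Caesar shift of +17).
On tribune: t+17=k, r+17=i, i+17=z, b+17=s, u+17=l, n+17=e, e+17=v.

kizslev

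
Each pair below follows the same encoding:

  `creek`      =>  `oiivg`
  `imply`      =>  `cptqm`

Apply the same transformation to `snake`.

The output letters match the input read backwards, each shifted +4: creek reversed is keerc. The word is reversed, then every letter is shifted forward by 4.
On snake: reverse → ekans; then shift: e+4=i, k+4=o, a+4=e, n+4=r, s+4=w.

ioerw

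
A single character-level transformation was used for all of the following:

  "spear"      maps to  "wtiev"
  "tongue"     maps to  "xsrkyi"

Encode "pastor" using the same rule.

tewxsv

Each letter is shifted forward by 4 in the alphabet (a Caesar shift of +4).
For pastor: p+4=t, a+4=e, s+4=w, t+4=x, o+4=s, r+4=v.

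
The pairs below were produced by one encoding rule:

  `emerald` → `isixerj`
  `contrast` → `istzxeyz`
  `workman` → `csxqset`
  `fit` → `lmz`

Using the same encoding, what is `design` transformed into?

Two shifts are in play — +4 for a/e/i/o/u, +6 for every other letter.
On design: d(cons)+6=j, e(vowel)+4=i, s(cons)+6=y, i(vowel)+4=m, g(cons)+6=m, n(cons)+6=t.

jiymmt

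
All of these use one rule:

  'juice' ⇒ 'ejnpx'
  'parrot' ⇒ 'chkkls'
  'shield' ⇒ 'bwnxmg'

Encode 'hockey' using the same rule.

wlpvxz

Each letter's alphabet position (a=0..z=25) is mapped through 17·x+7 mod 26 — an affine cipher.
For hockey: h(7)→17·7+7≡22=w; o(14)→17·14+7≡11=l; c(2)→17·2+7≡15=p; k(10)→17·10+7≡21=v; e(4)→17·4+7≡23=x; y(24)→17·24+7≡25=z (all mod 26).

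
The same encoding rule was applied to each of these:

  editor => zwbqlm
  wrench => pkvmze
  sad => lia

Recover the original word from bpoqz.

The output letters match the input read backwards, each shifted +8: editor reversed is rotide. The word is reversed, then every letter is shifted forward by 8.
Reversing it on bpoqz: shift back: b−8=t, p−8=h, o−8=g, q−8=i, z−8=r → thgir; then reverse → right.

right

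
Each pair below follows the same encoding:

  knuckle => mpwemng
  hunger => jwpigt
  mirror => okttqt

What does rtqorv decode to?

Compare letters: k→m is +2, n→p is +2, u→w is +2 — a constant shift. This is a Caesar cipher with shift 2.
Reversing it on rtqorv: r−2=p, t−2=r, q−2=o, o−2=m, r−2=p, v−2=t.

prompt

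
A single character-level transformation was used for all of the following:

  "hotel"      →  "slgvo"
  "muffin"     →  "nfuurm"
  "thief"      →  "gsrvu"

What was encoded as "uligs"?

forth

Each pair mirrors across the alphabet (h↔s, o↔l, t↔g): positions sum to 25. Each letter is replaced by its mirror in the alphabet: a↔z, b↔y, c↔x, and so on (the Atbash cipher).
Decoding uligs: u↔f, l↔o, i↔r, g↔t, s↔h.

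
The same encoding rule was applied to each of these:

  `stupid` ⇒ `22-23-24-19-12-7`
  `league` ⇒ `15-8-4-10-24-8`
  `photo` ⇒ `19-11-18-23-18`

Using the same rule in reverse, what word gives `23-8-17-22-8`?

tense

s is letter #19 and maps to 22: an offset of 3. Letters become their 1-based position plus 3 (so a→4, b→5, …).
Undoing it on 23-8-17-22-8: 23→(23−3)÷1=20=t, 8→(8−3)÷1=5=e, 17→(17−3)÷1=14=n, 22→(22−3)÷1=19=s, 8→(8−3)÷1=5=e.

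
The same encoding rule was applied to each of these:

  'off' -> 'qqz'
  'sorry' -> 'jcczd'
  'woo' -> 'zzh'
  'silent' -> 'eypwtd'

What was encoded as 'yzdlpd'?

season

Two steps: reverse the string, then apply a Caesar shift of +11.
Undoing it on yzdlpd: shift back: y−11=n, z−11=o, d−11=s, l−11=a, p−11=e, d−11=s → nosaes; then reverse → season.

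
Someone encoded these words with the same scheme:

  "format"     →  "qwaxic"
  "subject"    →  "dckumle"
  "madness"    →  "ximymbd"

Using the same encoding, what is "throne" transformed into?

epazvn

Shifts by position in format: pos 0: f→q (+11), pos 1: o→w (+8), pos 2: r→a (+9), pos 3: m→x (+11), pos 4: a→i (+8), pos 5: t→c (+9) — repeating every 3. A repeating key of period 3 is used — shifts +11, +8, +9 over and over.
Applying it to throne: t+11=e, h+8=p, r+9=a, o+11=z, n+8=v, e+9=n.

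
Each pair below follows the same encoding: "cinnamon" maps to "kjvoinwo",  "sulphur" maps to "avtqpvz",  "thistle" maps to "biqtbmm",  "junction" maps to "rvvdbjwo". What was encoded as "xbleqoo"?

padding

A repeating key of period 2 is used — shifts +8, +1 over and over.
Reversing it on xbleqoo: x−8=p, b−1=a, l−8=d, e−1=d, q−8=i, o−1=n, o−8=g.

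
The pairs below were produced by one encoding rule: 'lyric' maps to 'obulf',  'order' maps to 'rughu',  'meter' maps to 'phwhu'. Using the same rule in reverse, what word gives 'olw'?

lit

Compare letters: l→o is +3, y→b is +3, r→u is +3 — a constant shift. Every letter moves 3 places later in the alphabet, wrapping around z→a.
Undoing it on olw: o−3=l, l−3=i, w−3=t.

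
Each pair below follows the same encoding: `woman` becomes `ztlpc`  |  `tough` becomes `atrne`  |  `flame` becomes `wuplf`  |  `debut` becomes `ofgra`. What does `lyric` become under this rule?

w(22)→z(25) and o(14)→t(19) fit y≡17x+15 (mod 26); the inverse of 17 mod 26 is 23. Treating letters as 0–25, the rule is x ↦ 17x + 15 (mod 26).
On lyric: l(11)→17·11+15≡20=u; y(24)→17·24+15≡7=h; r(17)→17·17+15≡18=s; i(8)→17·8+15≡21=v; c(2)→17·2+15≡23=x (all mod 26).

uhsvx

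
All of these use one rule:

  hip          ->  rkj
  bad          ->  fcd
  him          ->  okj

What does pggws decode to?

queen

The output letters match the input read backwards, each shifted +2: hip reversed is pih. Two steps: reverse the string, then apply a Caesar shift of +2.
Reversing it on pggws: shift back: p−2=n, g−2=e, g−2=e, w−2=u, s−2=q → neeuq; then reverse → queen.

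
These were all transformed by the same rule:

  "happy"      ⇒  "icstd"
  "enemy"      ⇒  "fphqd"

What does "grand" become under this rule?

In happy: h→i is +1, a→c is +2, p→s is +3, p→t is +4 — the shift increases by 1 each position. Each letter shifts forward by (position + 1), i.e. 1, 2, 3, … — the shift grows by one for each successive letter.
For grand: g+1=h, r+2=t, a+3=d, n+4=r, d+5=i.

htdri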